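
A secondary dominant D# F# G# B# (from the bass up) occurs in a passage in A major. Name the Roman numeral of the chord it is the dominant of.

The chord is a dominant seventh chord on G#.
A dominant resolves down a perfect fifth: G# → C#. In A major, C# is scale degree 3, i.e. iii.

iii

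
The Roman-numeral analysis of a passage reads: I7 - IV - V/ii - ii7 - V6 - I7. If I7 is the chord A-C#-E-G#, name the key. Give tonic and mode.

I7 is given as A-C#-E-G# — a major seventh chord with root A.
If A is scale degree 1 and the mode makes that degree carry a major seventh chord, the tonic is A and the mode is major.

A major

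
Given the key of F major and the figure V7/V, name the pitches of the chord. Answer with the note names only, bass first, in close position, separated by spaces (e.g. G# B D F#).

G B D F

The slash means an applied dominant: we want the dominant of V. In F major, V is C major, and its dominant is built on G.
Building a dominant seventh chord on G gives G-B-D-F.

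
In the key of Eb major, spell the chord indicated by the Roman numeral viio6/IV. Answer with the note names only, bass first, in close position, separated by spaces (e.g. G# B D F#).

Bb Db G

The slash marks an applied leading-tone chord: viio of IV. In Eb major, IV is Ab, so the leading tone to it is G, a half step below.
Building a diminished triad on G gives G-Bb-Db.
With the 6 figure the chord is in first inversion; from the bass Bb upward in close position it reads Bb-Db-G.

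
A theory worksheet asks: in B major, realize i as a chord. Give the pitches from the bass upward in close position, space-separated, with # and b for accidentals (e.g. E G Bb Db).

Scale degree 1 in B major is B; here the chord built on it is altered to a minor triad. i is the minor tonic, borrowed from the parallel minor.
So the chord is B-D-F#, a minor triad.

B D F#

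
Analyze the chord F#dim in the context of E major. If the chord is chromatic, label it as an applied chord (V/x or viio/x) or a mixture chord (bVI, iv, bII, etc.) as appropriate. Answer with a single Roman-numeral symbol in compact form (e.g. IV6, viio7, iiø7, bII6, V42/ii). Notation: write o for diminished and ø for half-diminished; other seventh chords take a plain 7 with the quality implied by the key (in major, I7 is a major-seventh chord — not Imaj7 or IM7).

The pitches F#-A-C form a diminished triad rooted on F#.
F# is the second degree of E major. This is the diminished supertonic triad, borrowed from the parallel minor.

iio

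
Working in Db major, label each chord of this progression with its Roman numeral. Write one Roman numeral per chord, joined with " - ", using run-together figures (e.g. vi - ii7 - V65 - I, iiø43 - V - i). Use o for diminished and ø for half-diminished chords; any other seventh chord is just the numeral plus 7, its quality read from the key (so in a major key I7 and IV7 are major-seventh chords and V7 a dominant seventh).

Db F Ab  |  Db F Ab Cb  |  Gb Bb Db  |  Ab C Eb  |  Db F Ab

Db-F-Ab: major triad on Db = scale degree 1 → I.
Db-F-Ab-Cb: chromatic; Db is V of IV, so V7/IV.
Gb-Bb-Db: root Gb is the subdominant; major triad there is IV.
Ab-C-Eb has root Ab, degree 5 in Db major, so V.
Db-F-Ab has root Db, degree 1 in Db major, so I.

I - V7/IV - IV - V - I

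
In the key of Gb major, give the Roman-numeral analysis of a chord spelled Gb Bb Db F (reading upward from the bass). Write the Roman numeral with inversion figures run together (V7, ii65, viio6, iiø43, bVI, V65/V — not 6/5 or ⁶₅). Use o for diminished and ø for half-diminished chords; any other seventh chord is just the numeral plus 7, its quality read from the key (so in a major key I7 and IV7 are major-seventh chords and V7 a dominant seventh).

I7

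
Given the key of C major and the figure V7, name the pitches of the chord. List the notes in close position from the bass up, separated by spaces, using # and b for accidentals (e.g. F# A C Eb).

G B D F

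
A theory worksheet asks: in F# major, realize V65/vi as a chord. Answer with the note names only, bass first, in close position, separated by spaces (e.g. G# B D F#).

C## E# G# A#

V65/vi is a secondary dominant — the dominant seventh of vi. vi in F# major is D#, so the applied chord's root is A#, a perfect fifth above.
Building a dominant seventh chord on A# gives A#-C##-E#-G#.
With the 65 figure the chord is in first inversion; from the bass C## upward in close position it reads C##-E#-G#-A#.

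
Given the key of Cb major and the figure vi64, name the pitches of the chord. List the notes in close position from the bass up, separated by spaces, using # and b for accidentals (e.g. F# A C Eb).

Eb Ab Cb

In Cb major, the submediant is Ab, and the diatonic chord built there is a minor triad.
That chord is spelled Ab-Cb-Eb.
With the 64 figure the chord is in second inversion; from the bass Eb upward in close position it reads Eb-Ab-Cb.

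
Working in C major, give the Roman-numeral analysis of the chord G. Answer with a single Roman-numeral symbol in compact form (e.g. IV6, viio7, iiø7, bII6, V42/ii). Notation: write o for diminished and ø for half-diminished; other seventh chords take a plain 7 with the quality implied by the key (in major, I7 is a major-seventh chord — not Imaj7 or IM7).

V

Stacked in thirds the chord is G-B-D: a major triad on G.
G is scale degree 5 in C major, and a major triad on that degree is written V.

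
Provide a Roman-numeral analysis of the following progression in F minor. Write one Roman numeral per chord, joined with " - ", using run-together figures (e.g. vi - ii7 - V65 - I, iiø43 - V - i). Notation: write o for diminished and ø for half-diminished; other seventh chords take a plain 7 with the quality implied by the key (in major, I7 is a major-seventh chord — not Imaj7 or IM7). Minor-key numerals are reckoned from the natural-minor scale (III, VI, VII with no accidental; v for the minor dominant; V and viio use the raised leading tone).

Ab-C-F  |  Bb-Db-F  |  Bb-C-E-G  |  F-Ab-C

Ab-C-F: minor triad on F = scale degree 1 → i6.
Bb-Db-F: minor triad on Bb = scale degree 4 → iv.
Bb-C-E-G: dominant seventh chord on C = scale degree 5 → V42.
F-Ab-C has root F, degree 1 in F minor, so i.

i6 - iv - V42 - i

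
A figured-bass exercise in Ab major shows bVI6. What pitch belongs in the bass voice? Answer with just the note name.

Ab

bVI in Ab major has root Fb; the chord is Fb-Ab-Cb.
The figure 6 means first inversion — the third is in the bass.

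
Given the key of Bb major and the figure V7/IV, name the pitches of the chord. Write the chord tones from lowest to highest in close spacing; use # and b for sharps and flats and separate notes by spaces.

The slash means an applied dominant: we want the dominant of IV. In Bb major, IV is Eb major, and its dominant is built on Bb.
Building a dominant seventh chord on Bb gives Bb-D-F-Ab.

Bb D F Ab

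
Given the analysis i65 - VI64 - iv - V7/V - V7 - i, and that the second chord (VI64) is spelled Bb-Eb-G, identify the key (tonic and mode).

The chord Eb/Bb is a major triad rooted on Eb; its label is VI64.
VI64 on Eb implies Eb is the submediant; that puts the tonic at G, and the uppercase numeral fits minor mode.

G minor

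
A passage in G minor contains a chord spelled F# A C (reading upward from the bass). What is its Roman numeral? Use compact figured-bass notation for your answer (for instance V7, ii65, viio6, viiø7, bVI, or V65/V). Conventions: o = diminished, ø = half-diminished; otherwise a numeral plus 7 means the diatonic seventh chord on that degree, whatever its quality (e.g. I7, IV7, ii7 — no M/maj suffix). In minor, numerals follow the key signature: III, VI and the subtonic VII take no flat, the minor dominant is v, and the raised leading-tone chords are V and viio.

Stacked in thirds the chord is F#-A-C: a diminished triad on F#.
F# is scale degree 7 in G minor, and a diminished triad on that degree is written viio.

viio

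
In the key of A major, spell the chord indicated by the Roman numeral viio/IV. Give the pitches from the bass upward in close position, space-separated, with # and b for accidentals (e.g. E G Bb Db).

C# E G

viio/IV is a secondary leading-tone chord. The target IV is D in A major; the applied chord is rooted a semitone below, on C#.
Building a diminished triad on C# gives C#-E-G.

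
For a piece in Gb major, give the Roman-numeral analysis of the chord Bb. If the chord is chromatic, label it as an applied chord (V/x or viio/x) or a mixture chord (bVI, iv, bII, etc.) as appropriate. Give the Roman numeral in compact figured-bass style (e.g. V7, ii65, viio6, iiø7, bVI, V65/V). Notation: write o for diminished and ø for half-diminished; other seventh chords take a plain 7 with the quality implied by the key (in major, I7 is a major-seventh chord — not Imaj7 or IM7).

Stacked in thirds the chord is Bb-D-F: a major triad on Bb.
Bb is not a diatonic chord root with this quality in Gb major, but it lies a perfect fifth above Eb (vi), so the chord functions as an applied dominant of vi.

V/vi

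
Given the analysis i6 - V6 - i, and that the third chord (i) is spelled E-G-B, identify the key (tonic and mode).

The chord Em is a minor triad rooted on E; its label is i.
If E is scale degree 1 and the mode makes that degree carry a minor triad, the tonic is E and the mode is minor.

E minor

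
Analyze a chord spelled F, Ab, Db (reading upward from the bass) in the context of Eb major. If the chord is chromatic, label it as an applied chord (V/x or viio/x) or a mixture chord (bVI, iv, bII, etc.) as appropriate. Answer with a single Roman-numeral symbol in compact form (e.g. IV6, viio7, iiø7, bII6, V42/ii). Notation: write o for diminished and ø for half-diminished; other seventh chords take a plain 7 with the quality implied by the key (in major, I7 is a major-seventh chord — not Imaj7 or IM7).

bVII6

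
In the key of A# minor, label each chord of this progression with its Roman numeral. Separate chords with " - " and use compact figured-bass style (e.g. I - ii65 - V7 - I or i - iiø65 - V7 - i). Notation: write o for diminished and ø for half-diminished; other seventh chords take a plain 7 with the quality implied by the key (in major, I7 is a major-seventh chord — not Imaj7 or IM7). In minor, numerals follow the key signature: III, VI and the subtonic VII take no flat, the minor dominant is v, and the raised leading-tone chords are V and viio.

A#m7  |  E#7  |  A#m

i7 - V7 - i

A#m7: root A# is the tonic; minor seventh chord there is i7.
E#7: root E# is the dominant; dominant seventh chord there is V7.
A#m has root A#, degree 1 in A# minor, so i.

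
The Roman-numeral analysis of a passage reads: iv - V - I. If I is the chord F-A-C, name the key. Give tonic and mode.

F major

I is given as F-A-C — a major triad with root F.
If F is scale degree 1 and the mode makes that degree carry a major triad, the tonic is F and the mode is major.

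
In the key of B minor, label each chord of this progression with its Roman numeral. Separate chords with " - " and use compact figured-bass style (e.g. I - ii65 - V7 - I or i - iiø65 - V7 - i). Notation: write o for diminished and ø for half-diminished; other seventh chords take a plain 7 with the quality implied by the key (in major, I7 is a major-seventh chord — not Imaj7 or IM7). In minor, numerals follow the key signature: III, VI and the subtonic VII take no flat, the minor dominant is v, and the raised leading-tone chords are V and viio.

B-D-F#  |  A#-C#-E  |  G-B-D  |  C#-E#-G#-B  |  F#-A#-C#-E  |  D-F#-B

i - viio - VI - V7/V - V7 - i6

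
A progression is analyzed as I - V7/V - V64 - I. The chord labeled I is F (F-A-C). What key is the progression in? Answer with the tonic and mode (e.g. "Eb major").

F major

The chord F is a major triad rooted on F; its label is I.
If F is scale degree 1 and the mode makes that degree carry a major triad, the tonic is F and the mode is major.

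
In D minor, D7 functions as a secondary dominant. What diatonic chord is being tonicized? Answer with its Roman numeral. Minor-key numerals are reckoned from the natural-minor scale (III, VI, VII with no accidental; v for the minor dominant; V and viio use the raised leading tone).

iv

The chord is a dominant seventh chord on D.
A dominant resolves down a perfect fifth: D → G. In D minor, G is scale degree 4, i.e. iv.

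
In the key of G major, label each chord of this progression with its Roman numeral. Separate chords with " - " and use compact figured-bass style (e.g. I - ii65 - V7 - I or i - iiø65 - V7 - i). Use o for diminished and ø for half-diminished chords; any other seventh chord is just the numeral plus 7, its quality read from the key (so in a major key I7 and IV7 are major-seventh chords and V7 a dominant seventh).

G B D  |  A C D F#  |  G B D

G-B-D: major triad on G = scale degree 1 → I.
A-C-D-F#: dominant seventh chord on D = scale degree 5 → V43.
G-B-D: major triad on G = scale degree 1 → I.

I - V43 - I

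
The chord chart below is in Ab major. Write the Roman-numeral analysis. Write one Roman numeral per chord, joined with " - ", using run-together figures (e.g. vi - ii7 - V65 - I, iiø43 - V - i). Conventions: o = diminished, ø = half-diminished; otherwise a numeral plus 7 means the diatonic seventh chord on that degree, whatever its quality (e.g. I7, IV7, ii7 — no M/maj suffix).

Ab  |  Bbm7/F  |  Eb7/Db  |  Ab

Ab: major triad on Ab = scale degree 1 → I.
Bbm7/F: minor seventh chord on Bb = scale degree 2 → ii43.
Eb7/Db: dominant seventh chord on Eb = scale degree 5 → V42.
Ab: root Ab is the tonic; major triad there is I.

I - ii43 - V42 - I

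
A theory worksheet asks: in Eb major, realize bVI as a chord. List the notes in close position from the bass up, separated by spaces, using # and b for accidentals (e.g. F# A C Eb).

Cb Eb Gb

bVI is a major triad on the lowered sixth degree, borrowed from the parallel minor. In Eb major that root is Cb.
So the chord is Cb-Eb-Gb.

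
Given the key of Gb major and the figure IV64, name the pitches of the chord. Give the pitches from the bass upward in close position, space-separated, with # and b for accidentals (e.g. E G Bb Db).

In Gb major, the subdominant is Cb, and the diatonic chord built there is a major triad.
That chord is spelled Cb-Eb-Gb.
With the 64 figure the chord is in second inversion; from the bass Gb upward in close position it reads Gb-Cb-Eb.

Gb Cb Eb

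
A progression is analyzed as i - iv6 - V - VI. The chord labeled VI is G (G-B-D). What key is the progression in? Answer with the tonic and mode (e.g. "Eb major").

B minor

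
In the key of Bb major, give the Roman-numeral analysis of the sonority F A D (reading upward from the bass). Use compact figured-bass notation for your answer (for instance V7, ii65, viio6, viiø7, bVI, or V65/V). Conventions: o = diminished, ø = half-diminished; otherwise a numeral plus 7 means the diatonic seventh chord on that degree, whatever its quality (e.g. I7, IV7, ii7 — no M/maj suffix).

iii6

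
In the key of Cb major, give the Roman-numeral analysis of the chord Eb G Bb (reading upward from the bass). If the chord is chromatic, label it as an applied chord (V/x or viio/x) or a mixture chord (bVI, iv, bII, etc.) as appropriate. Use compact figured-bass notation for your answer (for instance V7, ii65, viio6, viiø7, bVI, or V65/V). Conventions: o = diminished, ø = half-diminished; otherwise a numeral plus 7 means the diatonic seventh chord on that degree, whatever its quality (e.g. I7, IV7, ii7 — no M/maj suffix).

Stacked in thirds the chord is Eb-G-Bb: a major triad on Eb.
Eb is not a diatonic chord root with this quality in Cb major, but it lies a perfect fifth above Ab (vi), so the chord functions as an applied dominant of vi.

V/vi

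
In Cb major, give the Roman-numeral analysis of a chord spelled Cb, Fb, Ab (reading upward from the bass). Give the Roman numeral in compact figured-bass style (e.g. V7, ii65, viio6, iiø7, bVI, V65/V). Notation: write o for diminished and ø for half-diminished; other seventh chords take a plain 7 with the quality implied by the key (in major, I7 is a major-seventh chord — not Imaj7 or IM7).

Stacked in thirds the chord is Fb-Ab-Cb: a major triad on Fb.
Fb is scale degree 4 in Cb major, and a major triad on that degree is written IV.
With Cb in the bass the chord is in second inversion, so the figured bass is 64.

IV64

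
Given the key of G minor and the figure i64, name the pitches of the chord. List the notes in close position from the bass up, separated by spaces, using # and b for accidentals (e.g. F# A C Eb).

The numeral's case and figure indicate a minor triad. In G minor its root, the first degree, is G.
Stacking thirds from G gives G-Bb-D.
With the 64 figure the chord is in second inversion; from the bass D upward in close position it reads D-G-Bb.

D G Bb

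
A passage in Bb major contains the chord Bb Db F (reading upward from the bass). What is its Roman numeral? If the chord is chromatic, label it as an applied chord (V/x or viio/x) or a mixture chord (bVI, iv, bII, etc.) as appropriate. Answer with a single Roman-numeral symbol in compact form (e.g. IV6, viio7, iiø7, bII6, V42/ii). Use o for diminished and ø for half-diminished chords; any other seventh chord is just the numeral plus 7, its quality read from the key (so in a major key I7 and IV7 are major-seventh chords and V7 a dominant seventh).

i

The pitches Bb-Db-F form a minor triad rooted on Bb.
Bb is the first degree of Bb major. This is the minor tonic, borrowed from the parallel minor.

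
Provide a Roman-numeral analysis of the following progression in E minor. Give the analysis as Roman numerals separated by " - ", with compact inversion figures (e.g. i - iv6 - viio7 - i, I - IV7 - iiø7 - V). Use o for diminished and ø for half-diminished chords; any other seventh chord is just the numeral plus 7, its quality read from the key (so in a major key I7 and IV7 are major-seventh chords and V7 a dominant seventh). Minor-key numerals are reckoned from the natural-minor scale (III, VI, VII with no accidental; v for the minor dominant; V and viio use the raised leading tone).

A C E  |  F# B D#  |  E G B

A-C-E has root A, degree 4 in E minor, so iv.
F#-B-D#: major triad on B = scale degree 5 → V64.
E-G-B: minor triad on E = scale degree 1 → i.

iv - V64 - i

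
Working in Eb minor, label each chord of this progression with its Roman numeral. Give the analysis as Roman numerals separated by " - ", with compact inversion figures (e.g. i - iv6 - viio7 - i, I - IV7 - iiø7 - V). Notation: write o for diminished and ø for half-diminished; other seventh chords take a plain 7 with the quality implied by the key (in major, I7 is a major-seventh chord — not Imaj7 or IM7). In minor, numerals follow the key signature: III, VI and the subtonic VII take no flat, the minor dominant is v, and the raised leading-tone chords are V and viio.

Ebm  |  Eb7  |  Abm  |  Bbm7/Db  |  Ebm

Ebm has root Eb, degree 1 in Eb minor, so i.
Eb7 is the secondary dominant of iv (dominant seventh chord on Eb): V7/iv.
Abm: minor triad on Ab = scale degree 4 → iv.
Bbm7/Db: minor seventh chord on Bb = scale degree 5 → v65.
Ebm has root Eb, degree 1 in Eb minor, so i.

i - V7/iv - iv - v65 - i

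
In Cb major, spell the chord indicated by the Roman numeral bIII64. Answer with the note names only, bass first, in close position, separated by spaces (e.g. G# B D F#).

Scale degree 3 in Cb major is Eb; lowering it a half step gives Ebb. bIII64 is a major triad on the lowered third degree, borrowed from the parallel minor.
So the chord is Ebb-Gb-Bbb.
The figured bass 64 indicates second inversion, placing the fifth (Bbb) in the bass: Bbb-Ebb-Gb.

Bbb Ebb Gb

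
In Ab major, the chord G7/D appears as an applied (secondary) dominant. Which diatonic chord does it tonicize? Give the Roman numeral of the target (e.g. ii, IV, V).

iii

The chord is a dominant seventh chord on G.
A dominant resolves down a perfect fifth: G → C. In Ab major, C is scale degree 3, i.e. iii.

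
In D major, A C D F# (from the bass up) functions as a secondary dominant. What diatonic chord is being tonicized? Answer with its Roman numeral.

IV

The chord is a dominant seventh chord on D.
A dominant resolves down a perfect fifth: D → G. In D major, G is scale degree 4, i.e. IV.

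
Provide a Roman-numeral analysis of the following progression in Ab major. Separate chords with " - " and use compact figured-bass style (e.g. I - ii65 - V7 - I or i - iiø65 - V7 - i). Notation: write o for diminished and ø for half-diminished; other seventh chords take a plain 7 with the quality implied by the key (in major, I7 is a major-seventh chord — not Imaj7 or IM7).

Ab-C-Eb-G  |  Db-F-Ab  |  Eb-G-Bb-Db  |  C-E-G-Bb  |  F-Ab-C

I7 - IV - V7 - V7/vi - vi

Ab-C-Eb-G: major seventh chord on Ab = scale degree 1 → I7.
Db-F-Ab has root Db, degree 4 in Ab major, so IV.
Eb-G-Bb-Db: dominant seventh chord on Eb = scale degree 5 → V7.
C-E-G-Bb is the secondary dominant of vi (dominant seventh chord on C): V7/vi.
F-Ab-C has root F, degree 6 in Ab major, so vi.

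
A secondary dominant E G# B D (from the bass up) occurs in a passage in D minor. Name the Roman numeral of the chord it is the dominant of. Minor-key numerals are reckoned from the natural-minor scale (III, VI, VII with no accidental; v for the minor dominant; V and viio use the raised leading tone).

V

The chord is a dominant seventh chord on E.
A dominant resolves down a perfect fifth: E → A. In D minor, A is scale degree 5, i.e. V.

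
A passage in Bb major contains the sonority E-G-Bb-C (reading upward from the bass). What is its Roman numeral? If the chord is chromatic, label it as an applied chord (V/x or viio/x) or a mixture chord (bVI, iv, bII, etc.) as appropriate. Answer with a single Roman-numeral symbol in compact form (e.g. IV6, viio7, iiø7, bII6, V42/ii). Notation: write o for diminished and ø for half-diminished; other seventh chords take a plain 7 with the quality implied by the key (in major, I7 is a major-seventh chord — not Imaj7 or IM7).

V65/V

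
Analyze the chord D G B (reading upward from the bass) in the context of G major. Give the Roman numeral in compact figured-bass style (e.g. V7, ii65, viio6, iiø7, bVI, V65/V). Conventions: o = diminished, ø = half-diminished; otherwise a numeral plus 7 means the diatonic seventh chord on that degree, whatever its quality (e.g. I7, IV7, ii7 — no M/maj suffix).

The pitches G-B-D form a major triad rooted on G.
In G major, G is the tonic; the diatonic major triad there is I.
With D in the bass the chord is in second inversion, so the figured bass is 64.

I64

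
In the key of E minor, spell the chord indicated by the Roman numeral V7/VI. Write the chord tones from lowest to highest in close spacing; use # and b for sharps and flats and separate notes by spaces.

G B D F

V7/VI is a secondary dominant — the dominant seventh of VI. VI in E minor is C, so the applied chord's root is G, a perfect fifth above.
Building a dominant seventh chord on G gives G-B-D-F.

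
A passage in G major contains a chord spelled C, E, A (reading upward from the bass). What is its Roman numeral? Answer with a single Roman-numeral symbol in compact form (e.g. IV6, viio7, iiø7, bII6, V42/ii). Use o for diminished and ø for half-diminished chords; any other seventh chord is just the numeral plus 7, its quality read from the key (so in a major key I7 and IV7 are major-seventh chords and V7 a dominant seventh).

ii6

The pitches A-C-E form a minor triad rooted on A.
A is scale degree 2 in G major, and a minor triad on that degree is written ii.
With C in the bass the chord is in first inversion, so the figured bass is 6.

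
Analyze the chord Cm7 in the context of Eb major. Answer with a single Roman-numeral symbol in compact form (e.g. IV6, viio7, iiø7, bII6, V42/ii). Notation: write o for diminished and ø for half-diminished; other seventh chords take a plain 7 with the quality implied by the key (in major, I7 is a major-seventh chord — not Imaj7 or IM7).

vi7

The pitches C-Eb-G-Bb form a minor seventh chord rooted on C.
C is scale degree 6 in Eb major, and a minor seventh chord on that degree is written vi7.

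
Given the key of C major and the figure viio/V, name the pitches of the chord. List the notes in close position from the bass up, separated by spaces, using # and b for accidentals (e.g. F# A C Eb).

The slash marks an applied leading-tone chord: viio of V. In C major, V is G, so the leading tone to it is F#, a half step below.
Building a diminished triad on F# gives F#-A-C.

F# A C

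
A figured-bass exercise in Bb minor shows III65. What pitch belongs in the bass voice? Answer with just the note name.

F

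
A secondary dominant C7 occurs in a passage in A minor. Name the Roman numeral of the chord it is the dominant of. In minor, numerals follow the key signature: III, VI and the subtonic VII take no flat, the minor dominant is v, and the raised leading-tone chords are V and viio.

The chord is a dominant seventh chord on C.
A dominant resolves down a perfect fifth: C → F. In A minor, F is scale degree 6, i.e. VI.

VI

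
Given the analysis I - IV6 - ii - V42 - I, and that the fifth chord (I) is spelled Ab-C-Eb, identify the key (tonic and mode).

I is given as Ab-C-Eb — a major triad with root Ab.
If Ab is scale degree 1 and the mode makes that degree carry a major triad, the tonic is Ab and the mode is major.

Ab major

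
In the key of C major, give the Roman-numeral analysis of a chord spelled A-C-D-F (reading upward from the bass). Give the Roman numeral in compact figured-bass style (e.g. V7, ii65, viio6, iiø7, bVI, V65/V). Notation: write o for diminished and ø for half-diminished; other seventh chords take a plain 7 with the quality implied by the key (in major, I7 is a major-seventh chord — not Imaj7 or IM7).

The pitches D-F-A-C form a minor seventh chord rooted on D.
D is scale degree 2 in C major, and a minor seventh chord on that degree is written ii7.
With A in the bass the chord is in second inversion, so the figured bass is 43.

ii43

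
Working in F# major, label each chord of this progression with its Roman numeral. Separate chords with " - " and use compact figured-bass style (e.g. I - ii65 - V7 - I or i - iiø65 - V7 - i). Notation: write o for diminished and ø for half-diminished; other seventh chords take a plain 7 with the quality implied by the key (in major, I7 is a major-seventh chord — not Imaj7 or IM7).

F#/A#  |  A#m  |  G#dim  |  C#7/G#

I6 - iii - iio - V43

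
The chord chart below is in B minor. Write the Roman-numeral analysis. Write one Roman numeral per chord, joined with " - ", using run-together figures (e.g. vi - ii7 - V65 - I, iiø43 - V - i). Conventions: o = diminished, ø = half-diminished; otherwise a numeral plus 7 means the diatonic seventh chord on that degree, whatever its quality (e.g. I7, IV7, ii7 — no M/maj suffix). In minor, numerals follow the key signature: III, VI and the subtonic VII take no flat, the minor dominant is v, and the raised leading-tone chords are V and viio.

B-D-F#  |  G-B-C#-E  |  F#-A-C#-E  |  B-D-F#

i - iiø43 - v7 - i

B-D-F# has root B, degree 1 in B minor, so i.
G-B-C#-E has root C#, degree 2 in B minor, so iiø43.
F#-A-C#-E: root F# is the dominant; minor seventh chord there is v7.
B-D-F#: root B is the tonic; minor triad there is i.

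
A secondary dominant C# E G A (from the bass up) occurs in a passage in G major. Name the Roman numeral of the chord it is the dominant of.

V

The chord is a dominant seventh chord on A.
A dominant resolves down a perfect fifth: A → D. In G major, D is scale degree 5, i.e. V.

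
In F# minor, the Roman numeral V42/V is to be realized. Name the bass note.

The applied chord V42/V is rooted on G#: G#-B#-D#-F#.
The figure 42 means third inversion — the seventh is in the bass.

F#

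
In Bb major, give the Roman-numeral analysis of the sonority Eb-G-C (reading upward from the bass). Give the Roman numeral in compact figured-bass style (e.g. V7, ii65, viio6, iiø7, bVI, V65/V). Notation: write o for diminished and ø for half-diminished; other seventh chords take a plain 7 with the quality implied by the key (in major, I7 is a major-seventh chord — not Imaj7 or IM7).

Stacked in thirds the chord is C-Eb-G: a minor triad on C.
C is scale degree 2 in Bb major, and a minor triad on that degree is written ii.
With Eb in the bass the chord is in first inversion, so the figured bass is 6.

ii6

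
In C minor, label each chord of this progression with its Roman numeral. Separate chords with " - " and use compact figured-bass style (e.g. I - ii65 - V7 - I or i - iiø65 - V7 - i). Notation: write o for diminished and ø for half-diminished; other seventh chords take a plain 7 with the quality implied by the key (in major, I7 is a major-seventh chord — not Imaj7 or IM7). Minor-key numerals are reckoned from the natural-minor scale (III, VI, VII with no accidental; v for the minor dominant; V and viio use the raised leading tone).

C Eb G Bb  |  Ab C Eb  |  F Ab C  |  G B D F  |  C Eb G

i7 - VI - iv - V7 - i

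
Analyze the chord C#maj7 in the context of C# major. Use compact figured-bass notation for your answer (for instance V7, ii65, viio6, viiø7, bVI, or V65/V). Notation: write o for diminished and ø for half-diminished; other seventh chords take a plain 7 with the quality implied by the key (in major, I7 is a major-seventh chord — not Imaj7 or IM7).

The pitches C#-E#-G#-B# form a major seventh chord rooted on C#.
In C# major, C# is the tonic; the diatonic major seventh chord there is I7.

I7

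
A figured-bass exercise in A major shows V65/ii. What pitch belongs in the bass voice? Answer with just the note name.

A#

The applied chord V65/ii is rooted on F#: F#-A#-C#-E.
The figure 65 means first inversion — the third is in the bass.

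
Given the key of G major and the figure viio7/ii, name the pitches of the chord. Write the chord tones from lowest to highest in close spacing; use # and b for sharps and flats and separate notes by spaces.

G# B D F

The slash marks an applied leading-tone chord: viio of ii. In G major, ii is A, so the leading tone to it is G#, a half step below.
Building a fully diminished seventh chord on G# gives G#-B-D-F.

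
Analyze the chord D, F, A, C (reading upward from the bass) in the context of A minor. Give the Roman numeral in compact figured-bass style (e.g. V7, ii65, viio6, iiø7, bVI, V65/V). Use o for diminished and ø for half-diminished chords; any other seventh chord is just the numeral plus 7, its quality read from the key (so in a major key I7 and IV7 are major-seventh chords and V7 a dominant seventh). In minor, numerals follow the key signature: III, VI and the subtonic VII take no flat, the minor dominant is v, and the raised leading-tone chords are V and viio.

iv7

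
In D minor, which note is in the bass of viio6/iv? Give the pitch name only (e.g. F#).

A

The applied chord viio6/iv is rooted on F#: F#-A-C.
The figure 6 means first inversion — the third is in the bass.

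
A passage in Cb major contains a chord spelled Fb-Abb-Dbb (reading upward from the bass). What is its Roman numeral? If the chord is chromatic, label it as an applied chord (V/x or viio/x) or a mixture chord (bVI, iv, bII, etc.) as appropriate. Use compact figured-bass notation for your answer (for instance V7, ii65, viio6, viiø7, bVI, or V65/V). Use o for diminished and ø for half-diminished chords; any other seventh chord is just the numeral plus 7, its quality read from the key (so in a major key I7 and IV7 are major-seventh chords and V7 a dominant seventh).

bII6

Stacked in thirds the chord is Dbb-Fb-Abb: a major triad on Dbb.
Dbb is the lowered second degree of Cb major (diatonic 2 would be Db). This is the Neapolitan sixth — a major triad on the lowered second degree, here in its customary first inversion.
With Fb in the bass the chord is in first inversion, so the figured bass is 6.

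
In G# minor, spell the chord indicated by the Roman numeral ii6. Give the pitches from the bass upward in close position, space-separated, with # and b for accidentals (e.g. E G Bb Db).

C# E# A#

Scale degree 2 in G# minor is A#; here the chord built on it is altered to a minor triad. ii6 is the minor supertonic, borrowed from the parallel major (the Dorian ii).
So the chord is A#-C#-E#.
The figured bass 6 indicates first inversion, placing the third (C#) in the bass: C#-E#-A#.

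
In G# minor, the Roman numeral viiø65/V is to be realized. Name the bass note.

The applied chord viiø65/V is rooted on C##: C##-E#-G#-B#.
The figure 65 means first inversion — the third is in the bass.

E#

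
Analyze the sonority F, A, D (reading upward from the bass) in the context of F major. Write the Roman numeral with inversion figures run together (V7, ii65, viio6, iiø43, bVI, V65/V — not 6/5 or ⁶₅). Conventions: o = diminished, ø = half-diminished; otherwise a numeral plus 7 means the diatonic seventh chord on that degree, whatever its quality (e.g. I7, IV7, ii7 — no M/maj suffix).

The pitches D-F-A form a minor triad rooted on D.
In F major, D is the submediant; the diatonic minor triad there is vi.
With F in the bass the chord is in first inversion, so the figured bass is 6.

vi6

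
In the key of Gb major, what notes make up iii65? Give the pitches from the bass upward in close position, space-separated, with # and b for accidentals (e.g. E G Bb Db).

Db F Ab Bb

The numeral's case and figure indicate a minor seventh chord. In Gb major its root, the mediant, is Bb.
That chord is spelled Bb-Db-F-Ab.
With the 65 figure the chord is in first inversion; from the bass Db upward in close position it reads Db-F-Ab-Bb.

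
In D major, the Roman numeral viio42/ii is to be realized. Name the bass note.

C

The applied chord viio42/ii is rooted on D#: D#-F#-A-C.
The figure 42 means third inversion — the seventh is in the bass.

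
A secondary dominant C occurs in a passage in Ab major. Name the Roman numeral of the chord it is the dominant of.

vi

The chord is a major triad on C.
A dominant resolves down a perfect fifth: C → F. In Ab major, F is scale degree 6, i.e. vi.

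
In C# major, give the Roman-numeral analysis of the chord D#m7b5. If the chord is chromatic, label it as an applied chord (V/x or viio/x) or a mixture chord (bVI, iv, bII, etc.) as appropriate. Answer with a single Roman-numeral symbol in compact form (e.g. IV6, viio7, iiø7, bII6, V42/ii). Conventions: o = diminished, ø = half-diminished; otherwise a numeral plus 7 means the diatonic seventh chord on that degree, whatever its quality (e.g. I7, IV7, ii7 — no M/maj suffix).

The pitches D#-F#-A-C# form a half-diminished seventh chord rooted on D#.
D# is the second degree of C# major. This is the half-diminished supertonic seventh, borrowed from the parallel minor.

iiø7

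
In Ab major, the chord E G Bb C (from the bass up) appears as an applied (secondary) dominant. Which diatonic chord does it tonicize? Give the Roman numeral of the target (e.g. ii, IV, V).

The chord is a dominant seventh chord on C.
A dominant resolves down a perfect fifth: C → F. In Ab major, F is scale degree 6, i.e. vi.

vi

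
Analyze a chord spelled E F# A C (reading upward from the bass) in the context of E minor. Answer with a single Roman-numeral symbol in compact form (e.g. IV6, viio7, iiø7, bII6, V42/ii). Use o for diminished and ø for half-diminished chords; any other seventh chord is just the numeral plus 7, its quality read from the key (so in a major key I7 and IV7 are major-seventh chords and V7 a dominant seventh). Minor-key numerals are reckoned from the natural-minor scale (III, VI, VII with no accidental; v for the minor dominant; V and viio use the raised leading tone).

iiø42

The pitches F#-A-C-E form a half-diminished seventh chord rooted on F#.
F# is scale degree 2 in E minor, and a half-diminished seventh chord on that degree is written iiø7.
With E in the bass the chord is in third inversion, so the figured bass is 42.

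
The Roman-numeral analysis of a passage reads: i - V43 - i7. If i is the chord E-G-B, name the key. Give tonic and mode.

E minor

i is given as E-G-B — a minor triad with root E.
If E is scale degree 1 and the mode makes that degree carry a minor triad, the tonic is E and the mode is minor.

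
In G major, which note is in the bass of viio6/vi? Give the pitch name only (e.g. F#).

The applied chord viio6/vi is rooted on D#: D#-F#-A.
The figure 6 means first inversion — the third is in the bass.

F#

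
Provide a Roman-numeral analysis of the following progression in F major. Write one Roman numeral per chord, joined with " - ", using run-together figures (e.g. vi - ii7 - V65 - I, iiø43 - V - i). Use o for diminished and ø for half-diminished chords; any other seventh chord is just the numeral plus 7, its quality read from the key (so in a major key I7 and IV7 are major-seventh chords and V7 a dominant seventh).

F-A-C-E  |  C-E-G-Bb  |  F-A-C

F-A-C-E has root F, degree 1 in F major, so I7.
C-E-G-Bb: root C is the dominant; dominant seventh chord there is V7.
F-A-C has root F, degree 1 in F major, so I.

I7 - V7 - I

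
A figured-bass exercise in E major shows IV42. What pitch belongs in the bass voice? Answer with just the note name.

G#

IV in E major has root A; the chord is A-C#-E-G#.
The figure 42 means third inversion — the seventh is in the bass.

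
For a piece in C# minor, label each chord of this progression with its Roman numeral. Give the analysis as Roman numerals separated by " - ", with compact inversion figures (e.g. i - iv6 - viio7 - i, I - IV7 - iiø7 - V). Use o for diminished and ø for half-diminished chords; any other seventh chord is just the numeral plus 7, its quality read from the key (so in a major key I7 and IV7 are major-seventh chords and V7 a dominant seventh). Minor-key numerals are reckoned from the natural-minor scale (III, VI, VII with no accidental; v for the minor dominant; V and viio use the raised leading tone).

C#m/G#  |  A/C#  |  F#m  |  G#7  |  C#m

C#m/G#: minor triad on C# = scale degree 1 → i64.
A/C# has root A, degree 6 in C# minor, so VI6.
F#m: minor triad on F# = scale degree 4 → iv.
G#7: root G# is the dominant; dominant seventh chord there is V7.
C#m: root C# is the tonic; minor triad there is i.

i64 - VI6 - iv - V7 - i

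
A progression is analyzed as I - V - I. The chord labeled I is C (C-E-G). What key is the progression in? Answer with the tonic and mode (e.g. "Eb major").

I is given as C-E-G — a major triad with root C.
If C is scale degree 1 and the mode makes that degree carry a major triad, the tonic is C and the mode is major.

C major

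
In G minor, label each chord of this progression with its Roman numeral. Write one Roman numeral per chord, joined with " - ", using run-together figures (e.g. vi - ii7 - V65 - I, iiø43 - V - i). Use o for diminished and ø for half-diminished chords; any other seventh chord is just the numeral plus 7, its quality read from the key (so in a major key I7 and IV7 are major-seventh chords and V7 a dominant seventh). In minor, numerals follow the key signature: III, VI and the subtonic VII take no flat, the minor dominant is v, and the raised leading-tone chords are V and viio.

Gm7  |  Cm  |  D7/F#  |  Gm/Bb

Gm7 has root G, degree 1 in G minor, so i7.
Cm: root C is the subdominant; minor triad there is iv.
D7/F#: dominant seventh chord on D = scale degree 5 → V65.
Gm/Bb: minor triad on G = scale degree 1 → i6.

i7 - iv - V65 - i6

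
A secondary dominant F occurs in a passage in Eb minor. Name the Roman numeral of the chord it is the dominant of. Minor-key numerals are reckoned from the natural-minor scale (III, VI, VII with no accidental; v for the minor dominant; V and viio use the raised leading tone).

The chord is a major triad on F.
A dominant resolves down a perfect fifth: F → Bb. In Eb minor, Bb is scale degree 5, i.e. V.

V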